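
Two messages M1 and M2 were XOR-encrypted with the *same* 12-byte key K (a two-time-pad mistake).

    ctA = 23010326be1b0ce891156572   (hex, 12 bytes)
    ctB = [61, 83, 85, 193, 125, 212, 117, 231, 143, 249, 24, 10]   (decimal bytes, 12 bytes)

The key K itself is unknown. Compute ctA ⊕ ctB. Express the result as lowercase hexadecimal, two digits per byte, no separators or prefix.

1e5256e7c3cf790f1eec7d78

ctA ⊕ ctB = (M1 ⊕ K) ⊕ (M2 ⊕ K) = M1 ⊕ M2 — the shared key cancels under XOR.
00100011 ^ 00111101 = 00011110
00000001 ^ 01010011 = 01010010
00000011 ^ 01010101 = 01010110
00100110 ^ 11000001 = 11100111
10111110 ^ 01111101 = 11000011
00011011 ^ 11010100 = 11001111
00001100 ^ 01110101 = 01111001
11101000 ^ 11100111 = 00001111
10010001 ^ 10001111 = 00011110
00010101 ^ 11111001 = 11101100
01100101 ^ 00011000 = 01111101
01110010 ^ 00001010 = 01111000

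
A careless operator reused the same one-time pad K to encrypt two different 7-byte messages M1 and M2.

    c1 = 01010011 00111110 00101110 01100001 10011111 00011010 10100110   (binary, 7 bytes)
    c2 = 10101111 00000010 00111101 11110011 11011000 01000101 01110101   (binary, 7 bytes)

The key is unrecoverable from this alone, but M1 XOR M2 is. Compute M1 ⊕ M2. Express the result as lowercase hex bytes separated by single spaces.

fc 3c 13 92 47 5f d3

c1 ⊕ c2 = (M1 ⊕ K) ⊕ (M2 ⊕ K) = M1 ⊕ M2 — the shared key cancels under XOR.
 83 XOR 175 = 252
 62 XOR   2 =  60
 46 XOR  61 =  19
 97 XOR 243 = 146
159 XOR 216 =  71
 26 XOR  69 =  95
166 XOR 117 = 211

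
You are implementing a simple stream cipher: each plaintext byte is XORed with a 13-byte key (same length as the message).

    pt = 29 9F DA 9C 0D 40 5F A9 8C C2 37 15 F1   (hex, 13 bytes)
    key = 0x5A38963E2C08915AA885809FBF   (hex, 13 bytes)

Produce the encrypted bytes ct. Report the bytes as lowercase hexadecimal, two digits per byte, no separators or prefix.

73a74ca22148cef32447b78a4e

XOR is its own inverse, so applying the key byte-wise gives the result directly.
00101001 ⊕ 01011010 = 01110011
10011111 ⊕ 00111000 = 10100111
11011010 ⊕ 10010110 = 01001100
10011100 ⊕ 00111110 = 10100010
00001101 ⊕ 00101100 = 00100001
01000000 ⊕ 00001000 = 01001000
01011111 ⊕ 10010001 = 11001110
10101001 ⊕ 01011010 = 11110011
10001100 ⊕ 10101000 = 00100100
11000010 ⊕ 10000101 = 01000111
00110111 ⊕ 10000000 = 10110111
00010101 ⊕ 10011111 = 10001010
11110001 ⊕ 10111111 = 01001110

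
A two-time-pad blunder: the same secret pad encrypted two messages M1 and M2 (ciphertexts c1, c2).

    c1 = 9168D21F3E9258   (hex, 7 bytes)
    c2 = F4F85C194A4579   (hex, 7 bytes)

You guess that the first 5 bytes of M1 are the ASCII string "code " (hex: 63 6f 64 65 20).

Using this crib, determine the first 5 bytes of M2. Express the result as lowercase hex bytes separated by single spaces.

06 ff ea 63 54

First, c1 ⊕ c2 = (M1 ⊕ K) ⊕ (M2 ⊕ K) = M1 ⊕ M2, so the key drops out. Then M2 = (M1 ⊕ M2) ⊕ M1 over the first 5 bytes.
byte 0: (91 ^ f4) ^ 63 = 65 ^ 63 = 06
byte 1: (68 ^ f8) ^ 6f = 90 ^ 6f = ff
byte 2: (d2 ^ 5c) ^ 64 = 8e ^ 64 = ea
byte 3: (1f ^ 19) ^ 65 = 06 ^ 65 = 63
byte 4: (3e ^ 4a) ^ 20 = 74 ^ 20 = 54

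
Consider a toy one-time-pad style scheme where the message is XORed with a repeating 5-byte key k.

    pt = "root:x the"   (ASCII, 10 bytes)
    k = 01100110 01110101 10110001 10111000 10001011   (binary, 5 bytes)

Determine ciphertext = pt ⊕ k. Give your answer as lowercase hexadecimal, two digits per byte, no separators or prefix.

The 5-byte key repeats, so the effective keystream is 66 75 b1 b8 8b 66 75 b1 b8 8b.
byte 0: 72 ^ 66 = 14
byte 1: 6f ^ 75 = 1a
byte 2: 6f ^ b1 = de
byte 3: 74 ^ b8 = cc
byte 4: 3a ^ 8b = b1
byte 5: 78 ^ 66 = 1e
byte 6: 20 ^ 75 = 55
byte 7: 74 ^ b1 = c5
byte 8: 68 ^ b8 = d0
byte 9: 65 ^ 8b = ee

141adeccb11e55c5d0ee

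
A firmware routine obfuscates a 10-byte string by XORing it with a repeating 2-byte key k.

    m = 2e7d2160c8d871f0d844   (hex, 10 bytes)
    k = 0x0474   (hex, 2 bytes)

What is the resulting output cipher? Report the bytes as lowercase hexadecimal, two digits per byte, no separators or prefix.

2a092514ccac7584dc30

The 2-byte key repeats, so the effective keystream is 04 74 04 74 04 74 04 74 04 74.
byte 0: 2e XOR 04 = 2a
byte 1: 7d XOR 74 = 09
byte 2: 21 XOR 04 = 25
byte 3: 60 XOR 74 = 14
byte 4: c8 XOR 04 = cc
byte 5: d8 XOR 74 = ac
byte 6: 71 XOR 04 = 75
byte 7: f0 XOR 74 = 84
byte 8: d8 XOR 04 = dc
byte 9: 44 XOR 74 = 30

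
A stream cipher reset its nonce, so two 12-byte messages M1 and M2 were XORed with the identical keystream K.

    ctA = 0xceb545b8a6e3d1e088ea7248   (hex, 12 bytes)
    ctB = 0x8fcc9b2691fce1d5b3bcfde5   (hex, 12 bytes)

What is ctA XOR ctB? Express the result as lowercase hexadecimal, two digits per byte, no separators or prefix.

4179de9e371f30353b568fad

ctA ⊕ ctB = (M1 ⊕ K) ⊕ (M2 ⊕ K) = M1 ⊕ M2 — the shared key cancels under XOR.
ce xor 8f = 41
b5 xor cc = 79
45 xor 9b = de
b8 xor 26 = 9e
a6 xor 91 = 37
e3 xor fc = 1f
d1 xor e1 = 30
e0 xor d5 = 35
88 xor b3 = 3b
ea xor bc = 56
72 xor fd = 8f
48 xor e5 = ad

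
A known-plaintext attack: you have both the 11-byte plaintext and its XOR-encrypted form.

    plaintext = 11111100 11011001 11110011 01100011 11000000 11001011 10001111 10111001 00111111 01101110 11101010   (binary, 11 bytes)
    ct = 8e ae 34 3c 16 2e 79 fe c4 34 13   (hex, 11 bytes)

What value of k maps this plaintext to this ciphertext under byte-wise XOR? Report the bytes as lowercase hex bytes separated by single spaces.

Since ct = plaintext ⊕ k, XORing both sides with plaintext gives k = plaintext ⊕ ct.
byte 0: 252 ^ 142 = 114
byte 1: 217 ^ 174 = 119
byte 2: 243 ^  52 = 199
byte 3:  99 ^  60 =  95
byte 4: 192 ^  22 = 214
byte 5: 203 ^  46 = 229
byte 6: 143 ^ 121 = 246
byte 7: 185 ^ 254 =  71
byte 8:  63 ^ 196 = 251
byte 9: 110 ^  52 =  90
byte 10: 234 ^  19 = 249

72 77 c7 5f d6 e5 f6 47 fb 5a f9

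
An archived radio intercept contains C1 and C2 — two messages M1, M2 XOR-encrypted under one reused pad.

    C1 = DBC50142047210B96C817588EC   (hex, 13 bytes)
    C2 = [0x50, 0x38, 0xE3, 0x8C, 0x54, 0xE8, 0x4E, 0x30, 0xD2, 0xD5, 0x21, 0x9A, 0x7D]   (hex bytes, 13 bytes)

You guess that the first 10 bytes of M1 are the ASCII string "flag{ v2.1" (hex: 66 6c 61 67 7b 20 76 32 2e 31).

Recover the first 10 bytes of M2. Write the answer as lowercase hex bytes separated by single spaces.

ed 91 83 a9 2b ba 28 bb 90 65

First, C1 ⊕ C2 = (M1 ⊕ K) ⊕ (M2 ⊕ K) = M1 ⊕ M2, so the key drops out. Then M2 = (M1 ⊕ M2) ⊕ M1 over the first 10 bytes.
byte 0: (db ⊕ 50) ⊕ 66 = 8b ⊕ 66 = ed
byte 1: (c5 ⊕ 38) ⊕ 6c = fd ⊕ 6c = 91
byte 2: (01 ⊕ e3) ⊕ 61 = e2 ⊕ 61 = 83
byte 3: (42 ⊕ 8c) ⊕ 67 = ce ⊕ 67 = a9
byte 4: (04 ⊕ 54) ⊕ 7b = 50 ⊕ 7b = 2b
byte 5: (72 ⊕ e8) ⊕ 20 = 9a ⊕ 20 = ba
byte 6: (10 ⊕ 4e) ⊕ 76 = 5e ⊕ 76 = 28
byte 7: (b9 ⊕ 30) ⊕ 32 = 89 ⊕ 32 = bb
byte 8: (6c ⊕ d2) ⊕ 2e = be ⊕ 2e = 90
byte 9: (81 ⊕ d5) ⊕ 31 = 54 ⊕ 31 = 65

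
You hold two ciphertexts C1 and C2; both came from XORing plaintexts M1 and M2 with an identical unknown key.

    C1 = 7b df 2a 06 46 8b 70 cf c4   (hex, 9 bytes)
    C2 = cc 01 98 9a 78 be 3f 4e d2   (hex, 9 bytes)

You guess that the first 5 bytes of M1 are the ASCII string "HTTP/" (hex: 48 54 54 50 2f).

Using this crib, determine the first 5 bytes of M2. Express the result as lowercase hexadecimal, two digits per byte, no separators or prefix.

First, C1 ⊕ C2 = (M1 ⊕ K) ⊕ (M2 ⊕ K) = M1 ⊕ M2, so the key drops out. Then M2 = (M1 ⊕ M2) ⊕ M1 over the first 5 bytes.
byte 0: (7b ^ cc) ^ 48 = b7 ^ 48 = ff
byte 1: (df ^ 01) ^ 54 = de ^ 54 = 8a
byte 2: (2a ^ 98) ^ 54 = b2 ^ 54 = e6
byte 3: (06 ^ 9a) ^ 50 = 9c ^ 50 = cc
byte 4: (46 ^ 78) ^ 2f = 3e ^ 2f = 11

ff8ae6cc11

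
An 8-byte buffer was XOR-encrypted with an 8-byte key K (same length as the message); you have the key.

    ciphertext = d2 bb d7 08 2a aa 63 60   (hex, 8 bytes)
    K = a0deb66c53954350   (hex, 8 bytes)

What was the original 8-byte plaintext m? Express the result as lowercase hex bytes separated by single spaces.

XOR is its own inverse, so applying the key byte-wise gives the result directly.
d2 xor a0 = 72
bb xor de = 65
d7 xor b6 = 61
08 xor 6c = 64
2a xor 53 = 79
aa xor 95 = 3f
63 xor 43 = 20
60 xor 50 = 30

72 65 61 64 79 3f 20 30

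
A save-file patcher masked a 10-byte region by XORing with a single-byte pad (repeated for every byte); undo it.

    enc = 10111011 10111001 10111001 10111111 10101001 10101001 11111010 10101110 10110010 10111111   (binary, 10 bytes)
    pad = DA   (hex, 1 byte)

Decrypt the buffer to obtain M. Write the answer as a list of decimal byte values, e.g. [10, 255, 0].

The 1-byte key repeats, so the effective keystream is da da da da da da da da da da.
byte 0: bb ^ da = 61
byte 1: b9 ^ da = 63
byte 2: b9 ^ da = 63
byte 3: bf ^ da = 65
byte 4: a9 ^ da = 73
byte 5: a9 ^ da = 73
byte 6: fa ^ da = 20
byte 7: ae ^ da = 74
byte 8: b2 ^ da = 68
byte 9: bf ^ da = 65

[97, 99, 99, 101, 115, 115, 32, 116, 104, 101]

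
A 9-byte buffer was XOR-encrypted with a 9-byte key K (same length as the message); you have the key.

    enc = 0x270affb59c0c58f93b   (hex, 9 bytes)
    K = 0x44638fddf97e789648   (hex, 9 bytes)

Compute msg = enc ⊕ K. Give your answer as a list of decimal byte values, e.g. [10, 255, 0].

27 ^ 44 = 63
0a ^ 63 = 69
ff ^ 8f = 70
b5 ^ dd = 68
9c ^ f9 = 65
0c ^ 7e = 72
58 ^ 78 = 20
f9 ^ 96 = 6f
3b ^ 48 = 73

[99, 105, 112, 104, 101, 114, 32, 111, 115]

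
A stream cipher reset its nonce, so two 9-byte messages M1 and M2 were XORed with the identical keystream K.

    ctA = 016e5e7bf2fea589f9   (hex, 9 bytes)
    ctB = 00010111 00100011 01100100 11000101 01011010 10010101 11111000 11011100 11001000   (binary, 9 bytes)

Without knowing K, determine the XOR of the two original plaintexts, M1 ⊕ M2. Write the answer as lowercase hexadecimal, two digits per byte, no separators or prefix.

ctA ⊕ ctB = (M1 ⊕ K) ⊕ (M2 ⊕ K) = M1 ⊕ M2 — the shared key cancels under XOR.
01 ^ 17 = 16
6e ^ 23 = 4d
5e ^ 64 = 3a
7b ^ c5 = be
f2 ^ 5a = a8
fe ^ 95 = 6b
a5 ^ f8 = 5d
89 ^ dc = 55
f9 ^ c8 = 31

164d3abea86b5d5531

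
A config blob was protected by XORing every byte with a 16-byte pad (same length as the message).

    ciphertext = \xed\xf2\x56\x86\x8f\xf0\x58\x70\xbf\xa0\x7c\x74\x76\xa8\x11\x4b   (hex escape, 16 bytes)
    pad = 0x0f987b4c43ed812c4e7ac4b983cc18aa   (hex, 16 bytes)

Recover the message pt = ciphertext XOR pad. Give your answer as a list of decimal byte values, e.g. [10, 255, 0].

[226, 106, 45, 202, 204, 29, 217, 92, 241, 218, 184, 205, 245, 100, 9, 225]

XOR is its own inverse, so applying the key byte-wise gives the result directly.
ed ^ 0f = e2
f2 ^ 98 = 6a
56 ^ 7b = 2d
86 ^ 4c = ca
8f ^ 43 = cc
f0 ^ ed = 1d
58 ^ 81 = d9
70 ^ 2c = 5c
bf ^ 4e = f1
a0 ^ 7a = da
7c ^ c4 = b8
74 ^ b9 = cd
76 ^ 83 = f5
a8 ^ cc = 64
11 ^ 18 = 09
4b ^ aa = e1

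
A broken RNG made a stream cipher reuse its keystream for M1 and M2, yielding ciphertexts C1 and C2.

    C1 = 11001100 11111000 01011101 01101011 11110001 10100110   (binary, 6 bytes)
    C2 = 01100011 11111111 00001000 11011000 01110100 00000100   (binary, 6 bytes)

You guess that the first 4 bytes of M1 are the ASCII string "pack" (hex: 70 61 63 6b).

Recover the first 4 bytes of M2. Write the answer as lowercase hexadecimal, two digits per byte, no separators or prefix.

df6636d8

First, C1 ⊕ C2 = (M1 ⊕ K) ⊕ (M2 ⊕ K) = M1 ⊕ M2, so the key drops out. Then M2 = (M1 ⊕ M2) ⊕ M1 over the first 4 bytes.
byte 0: (cc ⊕ 63) ⊕ 70 = af ⊕ 70 = df
byte 1: (f8 ⊕ ff) ⊕ 61 = 07 ⊕ 61 = 66
byte 2: (5d ⊕ 08) ⊕ 63 = 55 ⊕ 63 = 36
byte 3: (6b ⊕ d8) ⊕ 6b = b3 ⊕ 6b = d8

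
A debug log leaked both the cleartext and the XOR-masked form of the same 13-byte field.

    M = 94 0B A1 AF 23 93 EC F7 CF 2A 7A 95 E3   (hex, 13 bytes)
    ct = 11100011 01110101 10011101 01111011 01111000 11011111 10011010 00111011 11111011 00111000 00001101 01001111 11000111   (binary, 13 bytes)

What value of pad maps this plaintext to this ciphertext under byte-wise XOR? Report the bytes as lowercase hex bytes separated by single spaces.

77 7e 3c d4 5b 4c 76 cc 34 12 77 da 24

Since ct = M ⊕ pad, XORing both sides with M gives pad = M ⊕ ct.
10010100 ⊕ 11100011 = 01110111
00001011 ⊕ 01110101 = 01111110
10100001 ⊕ 10011101 = 00111100
10101111 ⊕ 01111011 = 11010100
00100011 ⊕ 01111000 = 01011011
10010011 ⊕ 11011111 = 01001100
11101100 ⊕ 10011010 = 01110110
11110111 ⊕ 00111011 = 11001100
11001111 ⊕ 11111011 = 00110100
00101010 ⊕ 00111000 = 00010010
01111010 ⊕ 00001101 = 01110111
10010101 ⊕ 01001111 = 11011010
11100011 ⊕ 11000111 = 00100100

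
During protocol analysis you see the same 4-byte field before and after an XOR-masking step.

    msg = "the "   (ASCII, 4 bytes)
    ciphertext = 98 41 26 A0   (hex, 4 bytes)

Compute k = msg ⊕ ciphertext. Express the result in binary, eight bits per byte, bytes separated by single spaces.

11101100 00101001 01000011 10000000

Since ciphertext = msg ⊕ k, XORing both sides with msg gives k = msg ⊕ ciphertext.
byte 0: 74 xor 98 = ec
byte 1: 68 xor 41 = 29
byte 2: 65 xor 26 = 43
byte 3: 20 xor a0 = 80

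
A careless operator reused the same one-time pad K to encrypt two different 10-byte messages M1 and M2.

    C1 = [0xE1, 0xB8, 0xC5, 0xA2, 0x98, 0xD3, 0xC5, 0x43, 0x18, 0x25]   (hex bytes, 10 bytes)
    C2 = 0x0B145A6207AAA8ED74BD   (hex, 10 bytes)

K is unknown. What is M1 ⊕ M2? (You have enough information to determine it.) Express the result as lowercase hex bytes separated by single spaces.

C1 ⊕ C2 = (M1 ⊕ K) ⊕ (M2 ⊕ K) = M1 ⊕ M2 — the shared key cancels under XOR.
e1 ^ 0b = ea
b8 ^ 14 = ac
c5 ^ 5a = 9f
a2 ^ 62 = c0
98 ^ 07 = 9f
d3 ^ aa = 79
c5 ^ a8 = 6d
43 ^ ed = ae
18 ^ 74 = 6c
25 ^ bd = 98

ea ac 9f c0 9f 79 6d ae 6c 98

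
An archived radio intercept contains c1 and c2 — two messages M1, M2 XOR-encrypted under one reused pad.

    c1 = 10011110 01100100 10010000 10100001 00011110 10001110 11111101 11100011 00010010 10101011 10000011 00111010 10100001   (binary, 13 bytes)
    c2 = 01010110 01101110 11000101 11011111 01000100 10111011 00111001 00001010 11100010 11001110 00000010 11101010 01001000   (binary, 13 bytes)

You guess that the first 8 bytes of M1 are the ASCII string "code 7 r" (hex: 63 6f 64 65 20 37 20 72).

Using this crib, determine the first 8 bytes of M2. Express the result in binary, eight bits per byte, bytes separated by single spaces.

First, c1 ⊕ c2 = (M1 ⊕ K) ⊕ (M2 ⊕ K) = M1 ⊕ M2, so the key drops out. Then M2 = (M1 ⊕ M2) ⊕ M1 over the first 8 bytes.
byte 0: (9e xor 56) xor 63 = c8 xor 63 = ab
byte 1: (64 xor 6e) xor 6f = 0a xor 6f = 65
byte 2: (90 xor c5) xor 64 = 55 xor 64 = 31
byte 3: (a1 xor df) xor 65 = 7e xor 65 = 1b
byte 4: (1e xor 44) xor 20 = 5a xor 20 = 7a
byte 5: (8e xor bb) xor 37 = 35 xor 37 = 02
byte 6: (fd xor 39) xor 20 = c4 xor 20 = e4
byte 7: (e3 xor 0a) xor 72 = e9 xor 72 = 9b

10101011 01100101 00110001 00011011 01111010 00000010 11100100 10011011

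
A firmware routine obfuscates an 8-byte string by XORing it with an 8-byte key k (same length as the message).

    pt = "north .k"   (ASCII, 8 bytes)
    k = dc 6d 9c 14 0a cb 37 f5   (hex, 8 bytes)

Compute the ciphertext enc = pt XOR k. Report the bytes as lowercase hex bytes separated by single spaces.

110 ⊕ 220 = 178
111 ⊕ 109 =   2
114 ⊕ 156 = 238
116 ⊕  20 =  96
104 ⊕  10 =  98
 32 ⊕ 203 = 235
 46 ⊕  55 =  25
107 ⊕ 245 = 158

b2 02 ee 60 62 eb 19 9e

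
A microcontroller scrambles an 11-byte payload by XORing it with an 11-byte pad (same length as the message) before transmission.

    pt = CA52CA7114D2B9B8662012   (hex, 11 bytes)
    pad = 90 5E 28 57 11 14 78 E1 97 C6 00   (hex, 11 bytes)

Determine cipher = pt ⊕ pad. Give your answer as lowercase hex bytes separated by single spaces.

5a 0c e2 26 05 c6 c1 59 f1 e6 12

byte 0: ca XOR 90 = 5a
byte 1: 52 XOR 5e = 0c
byte 2: ca XOR 28 = e2
byte 3: 71 XOR 57 = 26
byte 4: 14 XOR 11 = 05
byte 5: d2 XOR 14 = c6
byte 6: b9 XOR 78 = c1
byte 7: b8 XOR e1 = 59
byte 8: 66 XOR 97 = f1
byte 9: 20 XOR c6 = e6
byte 10: 12 XOR 00 = 12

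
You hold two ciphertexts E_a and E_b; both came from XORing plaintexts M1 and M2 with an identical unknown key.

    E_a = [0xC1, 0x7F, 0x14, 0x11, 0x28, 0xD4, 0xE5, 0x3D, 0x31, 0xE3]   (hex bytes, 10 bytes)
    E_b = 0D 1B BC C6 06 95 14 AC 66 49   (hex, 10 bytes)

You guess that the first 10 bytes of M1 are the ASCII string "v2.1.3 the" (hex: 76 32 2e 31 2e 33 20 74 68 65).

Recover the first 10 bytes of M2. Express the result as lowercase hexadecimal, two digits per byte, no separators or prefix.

ba5686e60072d1e53fcf

First, E_a ⊕ E_b = (M1 ⊕ K) ⊕ (M2 ⊕ K) = M1 ⊕ M2, so the key drops out. Then M2 = (M1 ⊕ M2) ⊕ M1 over the first 10 bytes.
byte 0: (c1 xor 0d) xor 76 = cc xor 76 = ba
byte 1: (7f xor 1b) xor 32 = 64 xor 32 = 56
byte 2: (14 xor bc) xor 2e = a8 xor 2e = 86
byte 3: (11 xor c6) xor 31 = d7 xor 31 = e6
byte 4: (28 xor 06) xor 2e = 2e xor 2e = 00
byte 5: (d4 xor 95) xor 33 = 41 xor 33 = 72
byte 6: (e5 xor 14) xor 20 = f1 xor 20 = d1
byte 7: (3d xor ac) xor 74 = 91 xor 74 = e5
byte 8: (31 xor 66) xor 68 = 57 xor 68 = 3f
byte 9: (e3 xor 49) xor 65 = aa xor 65 = cf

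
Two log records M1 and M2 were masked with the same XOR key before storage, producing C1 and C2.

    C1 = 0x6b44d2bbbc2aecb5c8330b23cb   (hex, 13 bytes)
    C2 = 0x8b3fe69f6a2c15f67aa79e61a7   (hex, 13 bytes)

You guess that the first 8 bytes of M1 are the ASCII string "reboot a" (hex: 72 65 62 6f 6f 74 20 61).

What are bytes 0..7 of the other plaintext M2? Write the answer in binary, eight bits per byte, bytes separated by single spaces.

First, C1 ⊕ C2 = (M1 ⊕ K) ⊕ (M2 ⊕ K) = M1 ⊕ M2, so the key drops out. Then M2 = (M1 ⊕ M2) ⊕ M1 over the first 8 bytes.
byte 0: (6b ⊕ 8b) ⊕ 72 = e0 ⊕ 72 = 92
byte 1: (44 ⊕ 3f) ⊕ 65 = 7b ⊕ 65 = 1e
byte 2: (d2 ⊕ e6) ⊕ 62 = 34 ⊕ 62 = 56
byte 3: (bb ⊕ 9f) ⊕ 6f = 24 ⊕ 6f = 4b
byte 4: (bc ⊕ 6a) ⊕ 6f = d6 ⊕ 6f = b9
byte 5: (2a ⊕ 2c) ⊕ 74 = 06 ⊕ 74 = 72
byte 6: (ec ⊕ 15) ⊕ 20 = f9 ⊕ 20 = d9
byte 7: (b5 ⊕ f6) ⊕ 61 = 43 ⊕ 61 = 22

10010010 00011110 01010110 01001011 10111001 01110010 11011001 00100010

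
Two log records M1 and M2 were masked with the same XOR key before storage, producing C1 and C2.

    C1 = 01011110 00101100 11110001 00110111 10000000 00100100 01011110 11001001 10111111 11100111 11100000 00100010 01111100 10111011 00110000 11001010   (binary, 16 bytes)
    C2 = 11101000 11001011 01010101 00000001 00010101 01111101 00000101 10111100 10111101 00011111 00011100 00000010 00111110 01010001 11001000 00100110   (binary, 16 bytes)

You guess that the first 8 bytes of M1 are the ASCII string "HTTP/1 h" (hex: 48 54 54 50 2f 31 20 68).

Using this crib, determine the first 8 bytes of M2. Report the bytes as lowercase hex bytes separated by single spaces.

First, C1 ⊕ C2 = (M1 ⊕ K) ⊕ (M2 ⊕ K) = M1 ⊕ M2, so the key drops out. Then M2 = (M1 ⊕ M2) ⊕ M1 over the first 8 bytes.
byte 0: (5e XOR e8) XOR 48 = b6 XOR 48 = fe
byte 1: (2c XOR cb) XOR 54 = e7 XOR 54 = b3
byte 2: (f1 XOR 55) XOR 54 = a4 XOR 54 = f0
byte 3: (37 XOR 01) XOR 50 = 36 XOR 50 = 66
byte 4: (80 XOR 15) XOR 2f = 95 XOR 2f = ba
byte 5: (24 XOR 7d) XOR 31 = 59 XOR 31 = 68
byte 6: (5e XOR 05) XOR 20 = 5b XOR 20 = 7b
byte 7: (c9 XOR bc) XOR 68 = 75 XOR 68 = 1d

fe b3 f0 66 ba 68 7b 1d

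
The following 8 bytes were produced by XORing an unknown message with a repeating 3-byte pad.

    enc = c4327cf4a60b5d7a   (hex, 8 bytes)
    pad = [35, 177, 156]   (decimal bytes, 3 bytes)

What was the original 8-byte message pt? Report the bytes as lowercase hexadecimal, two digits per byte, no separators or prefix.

The 3-byte key repeats, so the effective keystream is 23 b1 9c 23 b1 9c 23 b1.
byte 0: c4 ^ 23 = e7
byte 1: 32 ^ b1 = 83
byte 2: 7c ^ 9c = e0
byte 3: f4 ^ 23 = d7
byte 4: a6 ^ b1 = 17
byte 5: 0b ^ 9c = 97
byte 6: 5d ^ 23 = 7e
byte 7: 7a ^ b1 = cb

e783e0d717977ecb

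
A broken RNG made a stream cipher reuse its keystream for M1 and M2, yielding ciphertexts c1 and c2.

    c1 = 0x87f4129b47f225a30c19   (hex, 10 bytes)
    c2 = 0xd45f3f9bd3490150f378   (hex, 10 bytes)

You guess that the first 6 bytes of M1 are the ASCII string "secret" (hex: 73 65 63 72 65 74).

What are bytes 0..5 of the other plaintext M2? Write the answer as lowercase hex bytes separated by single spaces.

First, c1 ⊕ c2 = (M1 ⊕ K) ⊕ (M2 ⊕ K) = M1 ⊕ M2, so the key drops out. Then M2 = (M1 ⊕ M2) ⊕ M1 over the first 6 bytes.
byte 0: (87 ⊕ d4) ⊕ 73 = 53 ⊕ 73 = 20
byte 1: (f4 ⊕ 5f) ⊕ 65 = ab ⊕ 65 = ce
byte 2: (12 ⊕ 3f) ⊕ 63 = 2d ⊕ 63 = 4e
byte 3: (9b ⊕ 9b) ⊕ 72 = 00 ⊕ 72 = 72
byte 4: (47 ⊕ d3) ⊕ 65 = 94 ⊕ 65 = f1
byte 5: (f2 ⊕ 49) ⊕ 74 = bb ⊕ 74 = cf

20 ce 4e 72 f1 cf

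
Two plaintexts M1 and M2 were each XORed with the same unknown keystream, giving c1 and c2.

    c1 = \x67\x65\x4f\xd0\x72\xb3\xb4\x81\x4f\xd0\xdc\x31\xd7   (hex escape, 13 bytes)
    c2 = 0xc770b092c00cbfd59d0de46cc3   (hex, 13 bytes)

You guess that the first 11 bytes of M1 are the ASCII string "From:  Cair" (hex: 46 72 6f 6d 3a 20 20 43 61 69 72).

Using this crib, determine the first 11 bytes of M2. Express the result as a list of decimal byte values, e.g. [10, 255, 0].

[230, 103, 144, 47, 136, 159, 43, 23, 179, 180, 74]

First, c1 ⊕ c2 = (M1 ⊕ K) ⊕ (M2 ⊕ K) = M1 ⊕ M2, so the key drops out. Then M2 = (M1 ⊕ M2) ⊕ M1 over the first 11 bytes.
byte 0: (67 ⊕ c7) ⊕ 46 = a0 ⊕ 46 = e6
byte 1: (65 ⊕ 70) ⊕ 72 = 15 ⊕ 72 = 67
byte 2: (4f ⊕ b0) ⊕ 6f = ff ⊕ 6f = 90
byte 3: (d0 ⊕ 92) ⊕ 6d = 42 ⊕ 6d = 2f
byte 4: (72 ⊕ c0) ⊕ 3a = b2 ⊕ 3a = 88
byte 5: (b3 ⊕ 0c) ⊕ 20 = bf ⊕ 20 = 9f
byte 6: (b4 ⊕ bf) ⊕ 20 = 0b ⊕ 20 = 2b
byte 7: (81 ⊕ d5) ⊕ 43 = 54 ⊕ 43 = 17
byte 8: (4f ⊕ 9d) ⊕ 61 = d2 ⊕ 61 = b3
byte 9: (d0 ⊕ 0d) ⊕ 69 = dd ⊕ 69 = b4
byte 10: (dc ⊕ e4) ⊕ 72 = 38 ⊕ 72 = 4a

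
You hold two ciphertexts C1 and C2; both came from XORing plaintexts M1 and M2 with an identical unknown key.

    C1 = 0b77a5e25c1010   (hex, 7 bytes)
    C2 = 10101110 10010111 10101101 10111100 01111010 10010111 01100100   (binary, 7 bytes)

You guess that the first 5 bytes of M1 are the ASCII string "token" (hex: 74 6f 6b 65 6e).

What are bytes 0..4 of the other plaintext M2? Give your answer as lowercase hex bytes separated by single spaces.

d1 8f 63 3b 48

First, C1 ⊕ C2 = (M1 ⊕ K) ⊕ (M2 ⊕ K) = M1 ⊕ M2, so the key drops out. Then M2 = (M1 ⊕ M2) ⊕ M1 over the first 5 bytes.
byte 0: (0b xor ae) xor 74 = a5 xor 74 = d1
byte 1: (77 xor 97) xor 6f = e0 xor 6f = 8f
byte 2: (a5 xor ad) xor 6b = 08 xor 6b = 63
byte 3: (e2 xor bc) xor 65 = 5e xor 65 = 3b
byte 4: (5c xor 7a) xor 6e = 26 xor 6e = 48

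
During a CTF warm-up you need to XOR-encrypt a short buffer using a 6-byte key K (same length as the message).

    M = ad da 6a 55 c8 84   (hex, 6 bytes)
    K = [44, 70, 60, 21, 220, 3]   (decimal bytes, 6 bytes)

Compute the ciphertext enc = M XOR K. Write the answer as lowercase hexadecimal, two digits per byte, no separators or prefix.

819c56401487

XOR is its own inverse, so applying the key byte-wise gives the result directly.
ad XOR 2c = 81
da XOR 46 = 9c
6a XOR 3c = 56
55 XOR 15 = 40
c8 XOR dc = 14
84 XOR 03 = 87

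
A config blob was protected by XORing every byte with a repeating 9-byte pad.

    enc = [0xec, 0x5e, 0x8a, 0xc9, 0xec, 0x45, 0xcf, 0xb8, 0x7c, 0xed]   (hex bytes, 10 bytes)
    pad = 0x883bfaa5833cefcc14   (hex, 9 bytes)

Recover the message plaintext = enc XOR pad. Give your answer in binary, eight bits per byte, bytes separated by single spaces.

The 9-byte key repeats, so the effective keystream is 88 3b fa a5 83 3c ef cc 14 88.
byte 0: ec xor 88 = 64
byte 1: 5e xor 3b = 65
byte 2: 8a xor fa = 70
byte 3: c9 xor a5 = 6c
byte 4: ec xor 83 = 6f
byte 5: 45 xor 3c = 79
byte 6: cf xor ef = 20
byte 7: b8 xor cc = 74
byte 8: 7c xor 14 = 68
byte 9: ed xor 88 = 65

01100100 01100101 01110000 01101100 01101111 01111001 00100000 01110100 01101000 01100101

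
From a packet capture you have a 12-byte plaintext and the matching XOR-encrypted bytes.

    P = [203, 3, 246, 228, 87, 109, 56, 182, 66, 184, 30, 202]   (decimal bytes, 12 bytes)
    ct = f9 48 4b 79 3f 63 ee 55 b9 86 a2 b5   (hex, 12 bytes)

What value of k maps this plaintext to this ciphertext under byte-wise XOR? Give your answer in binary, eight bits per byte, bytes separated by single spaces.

Since ct = P ⊕ k, XORing both sides with P gives k = P ⊕ ct.
cb ⊕ f9 = 32
03 ⊕ 48 = 4b
f6 ⊕ 4b = bd
e4 ⊕ 79 = 9d
57 ⊕ 3f = 68
6d ⊕ 63 = 0e
38 ⊕ ee = d6
b6 ⊕ 55 = e3
42 ⊕ b9 = fb
b8 ⊕ 86 = 3e
1e ⊕ a2 = bc
ca ⊕ b5 = 7f

00110010 01001011 10111101 10011101 01101000 00001110 11010110 11100011 11111011 00111110 10111100 01111111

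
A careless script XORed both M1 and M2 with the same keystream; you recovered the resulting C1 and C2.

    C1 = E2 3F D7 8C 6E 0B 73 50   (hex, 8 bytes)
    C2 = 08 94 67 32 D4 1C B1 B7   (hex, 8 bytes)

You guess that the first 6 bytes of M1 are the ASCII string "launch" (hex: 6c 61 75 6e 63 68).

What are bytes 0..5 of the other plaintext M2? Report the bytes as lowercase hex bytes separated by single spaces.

First, C1 ⊕ C2 = (M1 ⊕ K) ⊕ (M2 ⊕ K) = M1 ⊕ M2, so the key drops out. Then M2 = (M1 ⊕ M2) ⊕ M1 over the first 6 bytes.
byte 0: (e2 ^ 08) ^ 6c = ea ^ 6c = 86
byte 1: (3f ^ 94) ^ 61 = ab ^ 61 = ca
byte 2: (d7 ^ 67) ^ 75 = b0 ^ 75 = c5
byte 3: (8c ^ 32) ^ 6e = be ^ 6e = d0
byte 4: (6e ^ d4) ^ 63 = ba ^ 63 = d9
byte 5: (0b ^ 1c) ^ 68 = 17 ^ 68 = 7f

86 ca c5 d0 d9 7f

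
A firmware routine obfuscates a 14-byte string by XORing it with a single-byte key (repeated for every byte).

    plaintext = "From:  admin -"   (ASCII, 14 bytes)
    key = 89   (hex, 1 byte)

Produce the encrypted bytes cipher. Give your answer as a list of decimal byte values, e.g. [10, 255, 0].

The 1-byte key repeats, so the effective keystream is 89 89 89 89 89 89 89 89 89 89 89 89 89 89.
byte 0: 46 XOR 89 = cf
byte 1: 72 XOR 89 = fb
byte 2: 6f XOR 89 = e6
byte 3: 6d XOR 89 = e4
byte 4: 3a XOR 89 = b3
byte 5: 20 XOR 89 = a9
byte 6: 20 XOR 89 = a9
byte 7: 61 XOR 89 = e8
byte 8: 64 XOR 89 = ed
byte 9: 6d XOR 89 = e4
byte 10: 69 XOR 89 = e0
byte 11: 6e XOR 89 = e7
byte 12: 20 XOR 89 = a9
byte 13: 2d XOR 89 = a4

[207, 251, 230, 228, 179, 169, 169, 232, 237, 228, 224, 231, 169, 164]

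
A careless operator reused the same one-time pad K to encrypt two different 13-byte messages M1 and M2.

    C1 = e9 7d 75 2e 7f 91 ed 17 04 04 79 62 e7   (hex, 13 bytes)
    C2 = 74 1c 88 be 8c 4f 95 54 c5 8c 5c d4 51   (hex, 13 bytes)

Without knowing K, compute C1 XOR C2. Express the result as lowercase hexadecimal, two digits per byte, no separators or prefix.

9d61fd90f3de7843c18825b6b6

C1 ⊕ C2 = (M1 ⊕ K) ⊕ (M2 ⊕ K) = M1 ⊕ M2 — the shared key cancels under XOR.
e9 ^ 74 = 9d
7d ^ 1c = 61
75 ^ 88 = fd
2e ^ be = 90
7f ^ 8c = f3
91 ^ 4f = de
ed ^ 95 = 78
17 ^ 54 = 43
04 ^ c5 = c1
04 ^ 8c = 88
79 ^ 5c = 25
62 ^ d4 = b6
e7 ^ 51 = b6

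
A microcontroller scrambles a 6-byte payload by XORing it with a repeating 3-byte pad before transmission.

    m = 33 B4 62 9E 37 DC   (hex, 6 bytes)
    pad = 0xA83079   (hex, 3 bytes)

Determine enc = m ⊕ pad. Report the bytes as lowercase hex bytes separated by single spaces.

9b 84 1b 36 07 a5

The 3-byte key repeats, so the effective keystream is a8 30 79 a8 30 79.
byte 0: 33 ^ a8 = 9b
byte 1: b4 ^ 30 = 84
byte 2: 62 ^ 79 = 1b
byte 3: 9e ^ a8 = 36
byte 4: 37 ^ 30 = 07
byte 5: dc ^ 79 = a5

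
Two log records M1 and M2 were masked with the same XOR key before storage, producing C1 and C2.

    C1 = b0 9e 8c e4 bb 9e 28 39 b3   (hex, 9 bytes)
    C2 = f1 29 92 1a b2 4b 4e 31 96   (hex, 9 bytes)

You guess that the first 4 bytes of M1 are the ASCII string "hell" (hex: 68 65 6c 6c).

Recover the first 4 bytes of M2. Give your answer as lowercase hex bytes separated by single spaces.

First, C1 ⊕ C2 = (M1 ⊕ K) ⊕ (M2 ⊕ K) = M1 ⊕ M2, so the key drops out. Then M2 = (M1 ⊕ M2) ⊕ M1 over the first 4 bytes.
byte 0: (b0 ^ f1) ^ 68 = 41 ^ 68 = 29
byte 1: (9e ^ 29) ^ 65 = b7 ^ 65 = d2
byte 2: (8c ^ 92) ^ 6c = 1e ^ 6c = 72
byte 3: (e4 ^ 1a) ^ 6c = fe ^ 6c = 92

29 d2 72 92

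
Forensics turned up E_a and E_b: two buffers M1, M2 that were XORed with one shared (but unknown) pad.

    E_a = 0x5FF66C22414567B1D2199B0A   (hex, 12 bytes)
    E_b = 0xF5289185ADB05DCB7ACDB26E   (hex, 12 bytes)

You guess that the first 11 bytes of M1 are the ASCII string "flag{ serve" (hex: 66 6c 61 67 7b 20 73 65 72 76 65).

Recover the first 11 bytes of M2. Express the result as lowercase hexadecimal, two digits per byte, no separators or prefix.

First, E_a ⊕ E_b = (M1 ⊕ K) ⊕ (M2 ⊕ K) = M1 ⊕ M2, so the key drops out. Then M2 = (M1 ⊕ M2) ⊕ M1 over the first 11 bytes.
byte 0: (5f ^ f5) ^ 66 = aa ^ 66 = cc
byte 1: (f6 ^ 28) ^ 6c = de ^ 6c = b2
byte 2: (6c ^ 91) ^ 61 = fd ^ 61 = 9c
byte 3: (22 ^ 85) ^ 67 = a7 ^ 67 = c0
byte 4: (41 ^ ad) ^ 7b = ec ^ 7b = 97
byte 5: (45 ^ b0) ^ 20 = f5 ^ 20 = d5
byte 6: (67 ^ 5d) ^ 73 = 3a ^ 73 = 49
byte 7: (b1 ^ cb) ^ 65 = 7a ^ 65 = 1f
byte 8: (d2 ^ 7a) ^ 72 = a8 ^ 72 = da
byte 9: (19 ^ cd) ^ 76 = d4 ^ 76 = a2
byte 10: (9b ^ b2) ^ 65 = 29 ^ 65 = 4c

ccb29cc097d5491fdaa24c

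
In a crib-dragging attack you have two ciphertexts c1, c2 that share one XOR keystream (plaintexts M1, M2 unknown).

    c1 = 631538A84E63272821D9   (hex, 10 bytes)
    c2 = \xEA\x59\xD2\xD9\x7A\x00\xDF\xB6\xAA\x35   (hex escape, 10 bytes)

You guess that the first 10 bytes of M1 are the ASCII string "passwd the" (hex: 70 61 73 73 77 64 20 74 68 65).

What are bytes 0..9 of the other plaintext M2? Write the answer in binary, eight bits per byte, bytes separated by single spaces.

11111001 00101101 10011001 00000010 01000011 00000111 11011000 11101010 11100011 10001001

First, c1 ⊕ c2 = (M1 ⊕ K) ⊕ (M2 ⊕ K) = M1 ⊕ M2, so the key drops out. Then M2 = (M1 ⊕ M2) ⊕ M1 over the first 10 bytes.
byte 0: (63 ⊕ ea) ⊕ 70 = 89 ⊕ 70 = f9
byte 1: (15 ⊕ 59) ⊕ 61 = 4c ⊕ 61 = 2d
byte 2: (38 ⊕ d2) ⊕ 73 = ea ⊕ 73 = 99
byte 3: (a8 ⊕ d9) ⊕ 73 = 71 ⊕ 73 = 02
byte 4: (4e ⊕ 7a) ⊕ 77 = 34 ⊕ 77 = 43
byte 5: (63 ⊕ 00) ⊕ 64 = 63 ⊕ 64 = 07
byte 6: (27 ⊕ df) ⊕ 20 = f8 ⊕ 20 = d8
byte 7: (28 ⊕ b6) ⊕ 74 = 9e ⊕ 74 = ea
byte 8: (21 ⊕ aa) ⊕ 68 = 8b ⊕ 68 = e3
byte 9: (d9 ⊕ 35) ⊕ 65 = ec ⊕ 65 = 89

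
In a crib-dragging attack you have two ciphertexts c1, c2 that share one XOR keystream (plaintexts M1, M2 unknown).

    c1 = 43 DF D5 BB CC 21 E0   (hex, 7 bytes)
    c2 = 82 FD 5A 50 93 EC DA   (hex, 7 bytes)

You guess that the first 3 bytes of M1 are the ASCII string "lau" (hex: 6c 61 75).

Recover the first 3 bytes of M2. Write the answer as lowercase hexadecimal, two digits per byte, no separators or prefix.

ad43fa

First, c1 ⊕ c2 = (M1 ⊕ K) ⊕ (M2 ⊕ K) = M1 ⊕ M2, so the key drops out. Then M2 = (M1 ⊕ M2) ⊕ M1 over the first 3 bytes.
byte 0: (43 ^ 82) ^ 6c = c1 ^ 6c = ad
byte 1: (df ^ fd) ^ 61 = 22 ^ 61 = 43
byte 2: (d5 ^ 5a) ^ 75 = 8f ^ 75 = fa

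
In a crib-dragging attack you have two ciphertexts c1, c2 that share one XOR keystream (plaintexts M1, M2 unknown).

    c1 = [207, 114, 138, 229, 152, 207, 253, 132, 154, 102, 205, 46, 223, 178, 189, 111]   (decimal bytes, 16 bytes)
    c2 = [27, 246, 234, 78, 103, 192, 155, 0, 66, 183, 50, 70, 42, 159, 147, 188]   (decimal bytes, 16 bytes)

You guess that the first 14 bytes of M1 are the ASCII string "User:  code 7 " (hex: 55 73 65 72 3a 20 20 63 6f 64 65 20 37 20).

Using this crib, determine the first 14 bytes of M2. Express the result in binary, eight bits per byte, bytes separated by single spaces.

10000001 11110111 00000101 11011001 11000101 00101111 01000110 11100111 10110111 10110101 10011010 01001000 11000010 00001101

First, c1 ⊕ c2 = (M1 ⊕ K) ⊕ (M2 ⊕ K) = M1 ⊕ M2, so the key drops out. Then M2 = (M1 ⊕ M2) ⊕ M1 over the first 14 bytes.
byte 0: (cf xor 1b) xor 55 = d4 xor 55 = 81
byte 1: (72 xor f6) xor 73 = 84 xor 73 = f7
byte 2: (8a xor ea) xor 65 = 60 xor 65 = 05
byte 3: (e5 xor 4e) xor 72 = ab xor 72 = d9
byte 4: (98 xor 67) xor 3a = ff xor 3a = c5
byte 5: (cf xor c0) xor 20 = 0f xor 20 = 2f
byte 6: (fd xor 9b) xor 20 = 66 xor 20 = 46
byte 7: (84 xor 00) xor 63 = 84 xor 63 = e7
byte 8: (9a xor 42) xor 6f = d8 xor 6f = b7
byte 9: (66 xor b7) xor 64 = d1 xor 64 = b5
byte 10: (cd xor 32) xor 65 = ff xor 65 = 9a
byte 11: (2e xor 46) xor 20 = 68 xor 20 = 48
byte 12: (df xor 2a) xor 37 = f5 xor 37 = c2
byte 13: (b2 xor 9f) xor 20 = 2d xor 20 = 0d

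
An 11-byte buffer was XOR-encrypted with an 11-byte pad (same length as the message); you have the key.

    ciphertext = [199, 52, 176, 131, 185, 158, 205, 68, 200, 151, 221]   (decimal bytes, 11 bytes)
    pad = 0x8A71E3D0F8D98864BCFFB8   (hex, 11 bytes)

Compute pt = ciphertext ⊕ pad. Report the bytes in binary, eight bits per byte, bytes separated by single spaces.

XOR is its own inverse, so applying the key byte-wise gives the result directly.
c7 ^ 8a = 4d
34 ^ 71 = 45
b0 ^ e3 = 53
83 ^ d0 = 53
b9 ^ f8 = 41
9e ^ d9 = 47
cd ^ 88 = 45
44 ^ 64 = 20
c8 ^ bc = 74
97 ^ ff = 68
dd ^ b8 = 65

01001101 01000101 01010011 01010011 01000001 01000111 01000101 00100000 01110100 01101000 01100101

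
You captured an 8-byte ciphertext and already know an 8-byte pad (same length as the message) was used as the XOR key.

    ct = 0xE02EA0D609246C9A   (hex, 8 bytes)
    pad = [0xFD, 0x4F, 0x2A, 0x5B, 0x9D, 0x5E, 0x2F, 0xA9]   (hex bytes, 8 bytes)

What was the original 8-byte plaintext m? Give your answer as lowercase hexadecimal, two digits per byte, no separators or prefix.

XOR is its own inverse, so applying the key byte-wise gives the result directly.
e0 XOR fd = 1d
2e XOR 4f = 61
a0 XOR 2a = 8a
d6 XOR 5b = 8d
09 XOR 9d = 94
24 XOR 5e = 7a
6c XOR 2f = 43
9a XOR a9 = 33

1d618a8d947a4333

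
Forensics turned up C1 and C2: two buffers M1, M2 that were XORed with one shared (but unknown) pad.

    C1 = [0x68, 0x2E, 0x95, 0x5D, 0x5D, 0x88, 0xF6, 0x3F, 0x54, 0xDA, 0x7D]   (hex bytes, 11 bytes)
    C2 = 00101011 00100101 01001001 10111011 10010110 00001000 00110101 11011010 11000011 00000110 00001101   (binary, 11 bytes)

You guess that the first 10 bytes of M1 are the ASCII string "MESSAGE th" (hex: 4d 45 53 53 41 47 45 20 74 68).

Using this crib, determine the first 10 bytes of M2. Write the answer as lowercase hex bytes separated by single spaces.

0e 4e 8f b5 8a c7 86 c5 e3 b4

First, C1 ⊕ C2 = (M1 ⊕ K) ⊕ (M2 ⊕ K) = M1 ⊕ M2, so the key drops out. Then M2 = (M1 ⊕ M2) ⊕ M1 over the first 10 bytes.
byte 0: (68 xor 2b) xor 4d = 43 xor 4d = 0e
byte 1: (2e xor 25) xor 45 = 0b xor 45 = 4e
byte 2: (95 xor 49) xor 53 = dc xor 53 = 8f
byte 3: (5d xor bb) xor 53 = e6 xor 53 = b5
byte 4: (5d xor 96) xor 41 = cb xor 41 = 8a
byte 5: (88 xor 08) xor 47 = 80 xor 47 = c7
byte 6: (f6 xor 35) xor 45 = c3 xor 45 = 86
byte 7: (3f xor da) xor 20 = e5 xor 20 = c5
byte 8: (54 xor c3) xor 74 = 97 xor 74 = e3
byte 9: (da xor 06) xor 68 = dc xor 68 = b4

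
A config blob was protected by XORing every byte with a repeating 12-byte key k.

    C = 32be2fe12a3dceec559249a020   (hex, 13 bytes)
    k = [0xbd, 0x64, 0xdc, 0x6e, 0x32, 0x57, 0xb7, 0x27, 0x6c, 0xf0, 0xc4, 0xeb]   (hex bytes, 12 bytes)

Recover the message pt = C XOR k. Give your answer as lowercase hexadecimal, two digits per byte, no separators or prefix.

The 12-byte key repeats, so the effective keystream is bd 64 dc 6e 32 57 b7 27 6c f0 c4 eb bd.
byte 0: 32 ^ bd = 8f
byte 1: be ^ 64 = da
byte 2: 2f ^ dc = f3
byte 3: e1 ^ 6e = 8f
byte 4: 2a ^ 32 = 18
byte 5: 3d ^ 57 = 6a
byte 6: ce ^ b7 = 79
byte 7: ec ^ 27 = cb
byte 8: 55 ^ 6c = 39
byte 9: 92 ^ f0 = 62
byte 10: 49 ^ c4 = 8d
byte 11: a0 ^ eb = 4b
byte 12: 20 ^ bd = 9d

8fdaf38f186a79cb39628d4b9d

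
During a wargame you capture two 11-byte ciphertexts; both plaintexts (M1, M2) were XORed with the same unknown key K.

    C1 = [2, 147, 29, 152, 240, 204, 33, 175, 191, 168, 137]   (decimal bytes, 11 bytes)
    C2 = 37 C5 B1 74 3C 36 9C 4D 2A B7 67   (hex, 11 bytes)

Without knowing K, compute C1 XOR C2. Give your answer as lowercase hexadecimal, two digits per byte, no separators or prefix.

3556acecccfabde2951fee

C1 ⊕ C2 = (M1 ⊕ K) ⊕ (M2 ⊕ K) = M1 ⊕ M2 — the shared key cancels under XOR.
00000010 xor 00110111 = 00110101
10010011 xor 11000101 = 01010110
00011101 xor 10110001 = 10101100
10011000 xor 01110100 = 11101100
11110000 xor 00111100 = 11001100
11001100 xor 00110110 = 11111010
00100001 xor 10011100 = 10111101
10101111 xor 01001101 = 11100010
10111111 xor 00101010 = 10010101
10101000 xor 10110111 = 00011111
10001001 xor 01100111 = 11101110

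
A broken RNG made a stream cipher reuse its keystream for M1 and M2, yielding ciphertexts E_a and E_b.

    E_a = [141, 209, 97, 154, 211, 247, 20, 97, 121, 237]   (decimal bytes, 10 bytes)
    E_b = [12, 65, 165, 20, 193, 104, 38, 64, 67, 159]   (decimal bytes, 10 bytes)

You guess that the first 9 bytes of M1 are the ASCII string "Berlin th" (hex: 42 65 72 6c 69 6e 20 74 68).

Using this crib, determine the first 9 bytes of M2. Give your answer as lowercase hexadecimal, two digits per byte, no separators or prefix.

First, E_a ⊕ E_b = (M1 ⊕ K) ⊕ (M2 ⊕ K) = M1 ⊕ M2, so the key drops out. Then M2 = (M1 ⊕ M2) ⊕ M1 over the first 9 bytes.
byte 0: (8d XOR 0c) XOR 42 = 81 XOR 42 = c3
byte 1: (d1 XOR 41) XOR 65 = 90 XOR 65 = f5
byte 2: (61 XOR a5) XOR 72 = c4 XOR 72 = b6
byte 3: (9a XOR 14) XOR 6c = 8e XOR 6c = e2
byte 4: (d3 XOR c1) XOR 69 = 12 XOR 69 = 7b
byte 5: (f7 XOR 68) XOR 6e = 9f XOR 6e = f1
byte 6: (14 XOR 26) XOR 20 = 32 XOR 20 = 12
byte 7: (61 XOR 40) XOR 74 = 21 XOR 74 = 55
byte 8: (79 XOR 43) XOR 68 = 3a XOR 68 = 52

c3f5b6e27bf1125552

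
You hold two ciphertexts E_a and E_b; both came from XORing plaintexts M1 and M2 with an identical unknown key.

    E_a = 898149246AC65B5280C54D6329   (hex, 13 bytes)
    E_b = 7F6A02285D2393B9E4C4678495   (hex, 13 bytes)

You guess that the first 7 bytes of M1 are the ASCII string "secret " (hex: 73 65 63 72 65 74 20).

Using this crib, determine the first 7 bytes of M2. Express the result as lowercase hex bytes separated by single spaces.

First, E_a ⊕ E_b = (M1 ⊕ K) ⊕ (M2 ⊕ K) = M1 ⊕ M2, so the key drops out. Then M2 = (M1 ⊕ M2) ⊕ M1 over the first 7 bytes.
byte 0: (89 ⊕ 7f) ⊕ 73 = f6 ⊕ 73 = 85
byte 1: (81 ⊕ 6a) ⊕ 65 = eb ⊕ 65 = 8e
byte 2: (49 ⊕ 02) ⊕ 63 = 4b ⊕ 63 = 28
byte 3: (24 ⊕ 28) ⊕ 72 = 0c ⊕ 72 = 7e
byte 4: (6a ⊕ 5d) ⊕ 65 = 37 ⊕ 65 = 52
byte 5: (c6 ⊕ 23) ⊕ 74 = e5 ⊕ 74 = 91
byte 6: (5b ⊕ 93) ⊕ 20 = c8 ⊕ 20 = e8

85 8e 28 7e 52 91 e8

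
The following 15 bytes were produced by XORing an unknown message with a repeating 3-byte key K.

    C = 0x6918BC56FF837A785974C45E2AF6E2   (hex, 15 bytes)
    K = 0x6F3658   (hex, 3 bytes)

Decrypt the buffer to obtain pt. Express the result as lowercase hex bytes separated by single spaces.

06 2e e4 39 c9 db 15 4e 01 1b f2 06 45 c0 ba

The 3-byte key repeats, so the effective keystream is 6f 36 58 6f 36 58 6f 36 58 6f 36 58 6f 36 58.
byte 0: 01101001 ^ 01101111 = 00000110
byte 1: 00011000 ^ 00110110 = 00101110
byte 2: 10111100 ^ 01011000 = 11100100
byte 3: 01010110 ^ 01101111 = 00111001
byte 4: 11111111 ^ 00110110 = 11001001
byte 5: 10000011 ^ 01011000 = 11011011
byte 6: 01111010 ^ 01101111 = 00010101
byte 7: 01111000 ^ 00110110 = 01001110
byte 8: 01011001 ^ 01011000 = 00000001
byte 9: 01110100 ^ 01101111 = 00011011
byte 10: 11000100 ^ 00110110 = 11110010
byte 11: 01011110 ^ 01011000 = 00000110
byte 12: 00101010 ^ 01101111 = 01000101
byte 13: 11110110 ^ 00110110 = 11000000
byte 14: 11100010 ^ 01011000 = 10111010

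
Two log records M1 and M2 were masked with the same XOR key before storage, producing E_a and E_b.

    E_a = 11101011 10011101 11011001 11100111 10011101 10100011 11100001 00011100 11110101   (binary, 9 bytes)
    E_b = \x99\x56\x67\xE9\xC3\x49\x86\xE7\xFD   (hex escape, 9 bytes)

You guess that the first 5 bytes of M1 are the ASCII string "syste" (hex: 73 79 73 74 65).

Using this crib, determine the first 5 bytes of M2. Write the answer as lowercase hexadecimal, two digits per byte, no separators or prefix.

First, E_a ⊕ E_b = (M1 ⊕ K) ⊕ (M2 ⊕ K) = M1 ⊕ M2, so the key drops out. Then M2 = (M1 ⊕ M2) ⊕ M1 over the first 5 bytes.
byte 0: (eb XOR 99) XOR 73 = 72 XOR 73 = 01
byte 1: (9d XOR 56) XOR 79 = cb XOR 79 = b2
byte 2: (d9 XOR 67) XOR 73 = be XOR 73 = cd
byte 3: (e7 XOR e9) XOR 74 = 0e XOR 74 = 7a
byte 4: (9d XOR c3) XOR 65 = 5e XOR 65 = 3b

01b2cd7a3b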